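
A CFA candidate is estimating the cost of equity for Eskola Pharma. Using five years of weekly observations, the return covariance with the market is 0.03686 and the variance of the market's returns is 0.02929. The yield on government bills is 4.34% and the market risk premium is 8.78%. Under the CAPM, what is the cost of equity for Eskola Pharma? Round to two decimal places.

β = Cov(R_i, R_m) / Var(R_m) = 0.03686 / 0.02929 = 1.2584
E(R) = R_f + β × MRP = 4.34% + 1.2584 × 8.78% = 15.39%

15.39%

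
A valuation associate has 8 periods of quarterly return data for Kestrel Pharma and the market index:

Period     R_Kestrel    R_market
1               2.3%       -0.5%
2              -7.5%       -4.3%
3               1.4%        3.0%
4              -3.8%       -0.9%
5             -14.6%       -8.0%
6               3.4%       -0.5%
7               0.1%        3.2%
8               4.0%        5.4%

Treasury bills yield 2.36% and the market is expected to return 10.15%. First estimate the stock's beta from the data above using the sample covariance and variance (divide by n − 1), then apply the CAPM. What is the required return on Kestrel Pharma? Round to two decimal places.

Mean R_i = (2.3 − 7.5 + 1.4 − 3.8 − 14.6 + 3.4 + 0.1 + 4.0) / 8 = -1.8375%
Mean R_m = (-0.5 − 4.3 + 3.0 − 0.9 − 8.0 − 0.5 + 3.2 + 5.4) / 8 = -0.3250%
Σ(R_i − R̄_i)(R_m − R̄_m) = 170.9625  ⇒  Cov = 170.9625 / 7 = 24.4232
Σ(R_m − R̄_m)² = 131.3550  ⇒  Var(R_m) = 131.3550 / 7 = 18.7650
β = Cov / Var(R_m) = 24.4232 / 18.7650 = 1.3015
MRP = 10.15% − 2.36% = 7.79%
E(R) = R_f + β × MRP = 2.36% + 1.3015 × 7.79% = 12.50%

12.50%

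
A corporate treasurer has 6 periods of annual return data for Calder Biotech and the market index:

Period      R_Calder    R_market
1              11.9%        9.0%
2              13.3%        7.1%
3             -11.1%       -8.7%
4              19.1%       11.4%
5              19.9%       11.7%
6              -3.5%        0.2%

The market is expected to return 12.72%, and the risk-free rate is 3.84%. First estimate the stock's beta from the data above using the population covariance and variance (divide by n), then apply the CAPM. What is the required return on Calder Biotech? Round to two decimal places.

17.69%

Mean R_i = (11.9 + 13.3 − 11.1 + 19.1 + 19.9 − 3.5) / 6 = 8.2667%
Mean R_m = (9.0 + 7.1 − 8.7 + 11.4 + 11.7 + 0.2) / 6 = 5.1167%
Σ(R_i − R̄_i)(R_m − R̄_m) = 494.1833  ⇒  Cov = 494.1833 / 6 = 82.3639
Σ(R_m − R̄_m)² = 316.9083  ⇒  Var(R_m) = 316.9083 / 6 = 52.8181
β = Cov / Var(R_m) = 82.3639 / 52.8181 = 1.5594
MRP = 12.72% − 3.84% = 8.88%
E(R) = R_f + β × MRP = 3.84% + 1.5594 × 8.88% = 17.69%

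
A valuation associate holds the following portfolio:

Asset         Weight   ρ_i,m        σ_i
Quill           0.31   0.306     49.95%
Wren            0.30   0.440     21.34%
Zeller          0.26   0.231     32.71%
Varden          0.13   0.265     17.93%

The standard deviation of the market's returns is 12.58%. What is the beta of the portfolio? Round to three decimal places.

0.806

β_Quill = 0.306 × 49.95% / 12.58% = 1.2150
β_Wren = 0.440 × 21.34% / 12.58% = 0.7464
β_Zeller = 0.231 × 32.71% / 12.58% = 0.6006
β_Varden = 0.265 × 17.93% / 12.58% = 0.3777
β_P = Σ w_i β_i = 0.31×1.2150 + 0.30×0.7464 + 0.26×0.6006 + 0.13×0.3777 = 0.8058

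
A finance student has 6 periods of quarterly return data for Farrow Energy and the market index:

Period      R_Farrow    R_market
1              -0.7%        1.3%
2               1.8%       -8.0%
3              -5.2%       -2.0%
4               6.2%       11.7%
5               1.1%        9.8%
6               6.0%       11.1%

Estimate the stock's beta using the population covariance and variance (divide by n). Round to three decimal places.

Mean R_i = (-0.7 + 1.8 − 5.2 + 6.2 + 1.1 + 6.0) / 6 = 1.5333%
Mean R_m = (1.3 − 8.0 − 2.0 + 11.7 + 9.8 + 11.1) / 6 = 3.9833%
Σ(R_i − R̄_i)(R_m − R̄_m) = 108.3633  ⇒  Cov = 108.3633 / 6 = 18.0606
Σ(R_m − R̄_m)² = 330.6283  ⇒  Var(R_m) = 330.6283 / 6 = 55.1047
β = Cov / Var(R_m) = 18.0606 / 55.1047 = 0.3278

0.328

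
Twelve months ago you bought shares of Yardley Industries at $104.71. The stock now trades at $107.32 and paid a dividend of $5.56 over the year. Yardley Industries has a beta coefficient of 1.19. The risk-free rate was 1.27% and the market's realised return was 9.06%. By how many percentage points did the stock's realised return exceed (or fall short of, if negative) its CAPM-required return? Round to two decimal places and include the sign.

-2.74%

Realised HPR = (P1 + D1 − P0) / P0 = (107.32 + 5.56 − 104.71) / 104.71 = 8.17 / 104.71 = 7.8025%
MRP = 9.06% − 1.27% = 7.79%
CAPM required = R_f + β·MRP = 1.27% + 1.19 × 7.79% = 10.5401%
α = realised − required = 7.8025% − 10.5401% = -2.74%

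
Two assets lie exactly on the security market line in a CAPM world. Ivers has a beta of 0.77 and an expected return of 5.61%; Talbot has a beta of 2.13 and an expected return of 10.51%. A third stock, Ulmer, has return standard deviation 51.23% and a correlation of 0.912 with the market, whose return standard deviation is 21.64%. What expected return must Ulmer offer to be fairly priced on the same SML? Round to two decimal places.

10.61%

MRP = (10.51% − 5.61%) / (2.13 − 0.77) = 3.6029%
R_f = 5.61% − 0.77 × 3.6029% = 2.8358%
β_Ulmer = ρ·σ_i/σ_m = 0.912 × 51.23 / 21.64 = 2.1590
E(R_Ulmer) = R_f + β × MRP = 2.8358% + 2.1590 × 3.6029% = 10.61%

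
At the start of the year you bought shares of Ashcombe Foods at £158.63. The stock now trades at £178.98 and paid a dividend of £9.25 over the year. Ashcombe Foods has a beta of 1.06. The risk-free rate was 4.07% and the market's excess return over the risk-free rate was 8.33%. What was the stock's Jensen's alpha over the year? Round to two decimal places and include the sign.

Realised HPR = (P1 + D1 − P0) / P0 = (178.98 + 9.25 − 158.63) / 158.63 = 29.60 / 158.63 = 18.6598%
CAPM required = R_f + β·MRP = 4.07% + 1.06 × 8.33% = 12.8998%
α = realised − required = 18.6598% − 12.8998% = +5.76%

+5.76%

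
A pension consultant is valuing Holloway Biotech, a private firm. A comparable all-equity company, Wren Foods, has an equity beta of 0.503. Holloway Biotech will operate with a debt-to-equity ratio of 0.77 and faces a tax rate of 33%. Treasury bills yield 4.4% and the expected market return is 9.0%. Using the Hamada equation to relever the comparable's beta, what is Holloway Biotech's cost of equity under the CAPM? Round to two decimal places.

β_L = β_U × [1 + (1 − t)(D/E)] = 0.503 × [1 + (1 − 0.33) × 0.77]
    = 0.503 × [1 + 0.67 × 0.77] = 0.503 × 1.5159 = 0.7625
MRP = 9.0% − 4.4% = 4.60%
E(R) = R_f + β_L × MRP = 4.4% + 0.7625 × 4.6% = 7.91%

7.91%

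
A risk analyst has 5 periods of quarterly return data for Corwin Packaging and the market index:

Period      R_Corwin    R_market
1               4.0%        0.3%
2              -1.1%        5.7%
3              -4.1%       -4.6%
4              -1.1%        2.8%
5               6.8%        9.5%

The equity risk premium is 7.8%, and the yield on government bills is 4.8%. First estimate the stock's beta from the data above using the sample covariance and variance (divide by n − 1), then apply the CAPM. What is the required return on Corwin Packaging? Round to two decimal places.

Mean R_i = (4.0 − 1.1 − 4.1 − 1.1 + 6.8) / 5 = 0.9000%
Mean R_m = (0.3 + 5.7 − 4.6 + 2.8 + 9.5) / 5 = 2.7400%
Σ(R_i − R̄_i)(R_m − R̄_m) = 62.9800  ⇒  Cov = 62.9800 / 4 = 15.7450
Σ(R_m − R̄_m)² = 114.2920  ⇒  Var(R_m) = 114.2920 / 4 = 28.5730
β = Cov / Var(R_m) = 15.7450 / 28.5730 = 0.5510
E(R) = R_f + β × MRP = 4.8% + 0.5510 × 7.8% = 9.10%

9.10%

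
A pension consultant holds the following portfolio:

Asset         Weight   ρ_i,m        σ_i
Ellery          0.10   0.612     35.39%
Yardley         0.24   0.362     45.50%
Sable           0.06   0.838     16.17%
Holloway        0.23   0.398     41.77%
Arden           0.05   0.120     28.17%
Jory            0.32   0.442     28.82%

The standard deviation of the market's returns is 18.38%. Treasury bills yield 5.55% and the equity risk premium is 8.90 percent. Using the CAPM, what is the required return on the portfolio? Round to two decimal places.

β_Ellery = 0.612 × 35.39% / 18.38% = 1.1784
β_Yardley = 0.362 × 45.50% / 18.38% = 0.8961
β_Sable = 0.838 × 16.17% / 18.38% = 0.7372
β_Holloway = 0.398 × 41.77% / 18.38% = 0.9045
β_Arden = 0.120 × 28.17% / 18.38% = 0.1839
β_Jory = 0.442 × 28.82% / 18.38% = 0.6931
β_P = Σ w_i β_i = 0.10×1.1784 + 0.24×0.8961 + 0.06×0.7372 + 0.23×0.9045 + 0.05×0.1839 + 0.32×0.6931 = 0.8162
E(R_P) = R_f + β_P × MRP = 5.55% + 0.8162 × 8.90% = 12.81%

12.81%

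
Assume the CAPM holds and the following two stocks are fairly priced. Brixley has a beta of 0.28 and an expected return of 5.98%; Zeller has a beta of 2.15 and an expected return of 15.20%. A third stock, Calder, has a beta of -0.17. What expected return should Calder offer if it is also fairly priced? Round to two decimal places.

MRP (SML slope) = (15.20% − 5.98%) / (2.15 − 0.28) = 9.22% / 1.87 = 4.9305%
R_f (intercept) = 5.98% − 0.28 × 4.9305% = 4.5995%
E(R_Calder) = R_f + β × MRP = 4.5995% + -0.17 × 4.9305% = 3.76%

3.76%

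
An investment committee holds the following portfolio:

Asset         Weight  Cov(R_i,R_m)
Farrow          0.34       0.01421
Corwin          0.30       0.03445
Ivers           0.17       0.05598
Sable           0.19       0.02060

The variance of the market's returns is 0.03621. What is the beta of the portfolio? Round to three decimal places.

β_Farrow = 0.01421 / 0.03621 = 0.3924
β_Corwin = 0.03445 / 0.03621 = 0.9514
β_Ivers = 0.05598 / 0.03621 = 1.5460
β_Sable = 0.02060 / 0.03621 = 0.5689
β_P = Σ w_i β_i = 0.34×0.3924 + 0.30×0.9514 + 0.17×1.5460 + 0.19×0.5689 = 0.7897

0.790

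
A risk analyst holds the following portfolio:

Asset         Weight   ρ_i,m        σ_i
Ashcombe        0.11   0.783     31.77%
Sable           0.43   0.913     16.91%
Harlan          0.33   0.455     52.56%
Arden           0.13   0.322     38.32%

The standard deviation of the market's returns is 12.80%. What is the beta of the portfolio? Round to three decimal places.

β_Ashcombe = 0.783 × 31.77% / 12.80% = 1.9434
β_Sable = 0.913 × 16.91% / 12.80% = 1.2062
β_Harlan = 0.455 × 52.56% / 12.80% = 1.8683
β_Arden = 0.322 × 38.32% / 12.80% = 0.9640
β_P = Σ w_i β_i = 0.11×1.9434 + 0.43×1.2062 + 0.33×1.8683 + 0.13×0.9640 = 1.4743

1.474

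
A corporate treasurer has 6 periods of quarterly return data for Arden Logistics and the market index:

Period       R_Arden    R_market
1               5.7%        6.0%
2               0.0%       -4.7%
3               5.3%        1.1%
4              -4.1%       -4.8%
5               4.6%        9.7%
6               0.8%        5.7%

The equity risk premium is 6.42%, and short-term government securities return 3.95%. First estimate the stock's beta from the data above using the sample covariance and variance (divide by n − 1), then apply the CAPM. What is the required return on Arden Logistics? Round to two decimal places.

6.87%

Mean R_i = (5.7 + 0.0 + 5.3 − 4.1 + 4.6 + 0.8) / 6 = 2.0500%
Mean R_m = (6.0 − 4.7 + 1.1 − 4.8 + 9.7 + 5.7) / 6 = 2.1667%
Σ(R_i − R̄_i)(R_m − R̄_m) = 82.2400  ⇒  Cov = 82.2400 / 5 = 16.4480
Σ(R_m − R̄_m)² = 180.7533  ⇒  Var(R_m) = 180.7533 / 5 = 36.1507
β = Cov / Var(R_m) = 16.4480 / 36.1507 = 0.4550
E(R) = R_f + β × MRP = 3.95% + 0.4550 × 6.42% = 6.87%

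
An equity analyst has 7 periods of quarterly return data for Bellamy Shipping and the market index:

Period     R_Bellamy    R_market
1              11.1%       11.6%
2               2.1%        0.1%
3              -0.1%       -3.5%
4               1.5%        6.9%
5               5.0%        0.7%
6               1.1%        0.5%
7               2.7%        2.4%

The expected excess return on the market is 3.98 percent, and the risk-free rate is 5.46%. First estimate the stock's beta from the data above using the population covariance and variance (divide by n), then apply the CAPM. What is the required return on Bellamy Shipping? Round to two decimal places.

7.77%

Mean R_i = (11.1 + 2.1 − 0.1 + 1.5 + 5.0 + 1.1 + 2.7) / 7 = 3.3429%
Mean R_m = (11.6 + 0.1 − 3.5 + 6.9 + 0.7 + 0.5 + 2.4) / 7 = 2.6714%
Σ(R_i − R̄_i)(R_m − R̄_m) = 87.6886  ⇒  Cov = 87.6886 / 7 = 12.5269
Σ(R_m − R̄_m)² = 150.9743  ⇒  Var(R_m) = 150.9743 / 7 = 21.5678
β = Cov / Var(R_m) = 12.5269 / 21.5678 = 0.5808
E(R) = R_f + β × MRP = 5.46% + 0.5808 × 3.98% = 7.77%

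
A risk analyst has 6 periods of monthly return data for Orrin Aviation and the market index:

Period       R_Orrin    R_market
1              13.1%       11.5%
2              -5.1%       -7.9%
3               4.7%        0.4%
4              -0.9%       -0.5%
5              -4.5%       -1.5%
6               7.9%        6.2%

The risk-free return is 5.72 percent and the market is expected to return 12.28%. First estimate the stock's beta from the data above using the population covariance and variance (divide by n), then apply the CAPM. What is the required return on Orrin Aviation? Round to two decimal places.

12.39%

Mean R_i = (13.1 − 5.1 + 4.7 − 0.9 − 4.5 + 7.9) / 6 = 2.5333%
Mean R_m = (11.5 − 7.9 + 0.4 − 0.5 − 1.5 + 6.2) / 6 = 1.3667%
Σ(R_i − R̄_i)(R_m − R̄_m) = 228.2267  ⇒  Cov = 228.2267 / 6 = 38.0378
Σ(R_m − R̄_m)² = 224.5533  ⇒  Var(R_m) = 224.5533 / 6 = 37.4256
β = Cov / Var(R_m) = 38.0378 / 37.4256 = 1.0164
MRP = 12.28% − 5.72% = 6.56%
E(R) = R_f + β × MRP = 5.72% + 1.0164 × 6.56% = 12.39%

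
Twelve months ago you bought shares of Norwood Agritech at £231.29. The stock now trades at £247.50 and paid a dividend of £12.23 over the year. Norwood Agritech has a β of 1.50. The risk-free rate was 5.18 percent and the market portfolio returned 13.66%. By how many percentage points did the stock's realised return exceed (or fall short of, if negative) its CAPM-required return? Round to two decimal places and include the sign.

Realised HPR = (P1 + D1 − P0) / P0 = (247.50 + 12.23 − 231.29) / 231.29 = 28.44 / 231.29 = 12.2963%
MRP = 13.66% − 5.18% = 8.48%
CAPM required = R_f + β·MRP = 5.18% + 1.50 × 8.48% = 17.9000%
α = realised − required = 12.2963% − 17.9000% = -5.60%

-5.60%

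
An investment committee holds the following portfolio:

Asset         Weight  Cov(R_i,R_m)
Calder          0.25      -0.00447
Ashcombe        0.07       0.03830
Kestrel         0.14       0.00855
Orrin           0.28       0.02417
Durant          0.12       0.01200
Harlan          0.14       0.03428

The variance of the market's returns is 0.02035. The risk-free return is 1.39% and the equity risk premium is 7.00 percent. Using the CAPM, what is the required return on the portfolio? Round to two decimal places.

6.81%

β_Calder = -0.00447 / 0.02035 = -0.2197
β_Ashcombe = 0.03830 / 0.02035 = 1.8821
β_Kestrel = 0.00855 / 0.02035 = 0.4201
β_Orrin = 0.02417 / 0.02035 = 1.1877
β_Durant = 0.01200 / 0.02035 = 0.5897
β_Harlan = 0.03428 / 0.02035 = 1.6845
β_P = Σ w_i β_i = 0.25×-0.2197 + 0.07×1.8821 + 0.14×0.4201 + 0.28×1.1877 + 0.12×0.5897 + 0.14×1.6845 = 0.7748
E(R_P) = R_f + β_P × MRP = 1.39% + 0.7748 × 7.00% = 6.81%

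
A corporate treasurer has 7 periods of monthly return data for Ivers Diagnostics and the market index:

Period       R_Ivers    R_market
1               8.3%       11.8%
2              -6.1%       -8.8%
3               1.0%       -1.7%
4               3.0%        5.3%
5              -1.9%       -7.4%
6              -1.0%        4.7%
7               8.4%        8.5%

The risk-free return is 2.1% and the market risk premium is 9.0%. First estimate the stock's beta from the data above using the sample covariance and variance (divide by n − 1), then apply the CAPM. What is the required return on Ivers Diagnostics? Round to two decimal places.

7.52%

Mean R_i = (8.3 − 6.1 + 1.0 + 3.0 − 1.9 − 1.0 + 8.4) / 7 = 1.6714%
Mean R_m = (11.8 − 8.8 − 1.7 + 5.3 − 7.4 + 4.7 + 8.5) / 7 = 1.7714%
Σ(R_i − R̄_i)(R_m − R̄_m) = 225.8543  ⇒  Cov = 225.8543 / 6 = 37.6424
Σ(R_m − R̄_m)² = 374.7943  ⇒  Var(R_m) = 374.7943 / 6 = 62.4657
β = Cov / Var(R_m) = 37.6424 / 62.4657 = 0.6026
E(R) = R_f + β × MRP = 2.1% + 0.6026 × 9.0% = 7.52%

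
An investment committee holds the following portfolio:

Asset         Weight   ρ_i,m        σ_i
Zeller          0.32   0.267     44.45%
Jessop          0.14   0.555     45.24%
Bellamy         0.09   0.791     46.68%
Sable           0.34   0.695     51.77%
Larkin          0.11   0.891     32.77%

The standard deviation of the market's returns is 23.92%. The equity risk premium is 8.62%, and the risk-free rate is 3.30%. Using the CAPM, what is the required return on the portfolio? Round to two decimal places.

β_Zeller = 0.267 × 44.45% / 23.92% = 0.4962
β_Jessop = 0.555 × 45.24% / 23.92% = 1.0497
β_Bellamy = 0.791 × 46.68% / 23.92% = 1.5436
β_Sable = 0.695 × 51.77% / 23.92% = 1.5042
β_Larkin = 0.891 × 32.77% / 23.92% = 1.2207
β_P = Σ w_i β_i = 0.32×0.4962 + 0.14×1.0497 + 0.09×1.5436 + 0.34×1.5042 + 0.11×1.2207 = 1.0904
E(R_P) = R_f + β_P × MRP = 3.30% + 1.0904 × 8.62% = 12.70%

12.70%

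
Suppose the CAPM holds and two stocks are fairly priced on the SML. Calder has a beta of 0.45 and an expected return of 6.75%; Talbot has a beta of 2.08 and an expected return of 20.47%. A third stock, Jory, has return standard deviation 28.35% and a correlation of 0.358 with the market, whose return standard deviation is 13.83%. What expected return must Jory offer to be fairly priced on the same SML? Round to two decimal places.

MRP = (20.47% − 6.75%) / (2.08 − 0.45) = 8.4172%
R_f = 6.75% − 0.45 × 8.4172% = 2.9623%
β_Jory = ρ·σ_i/σ_m = 0.358 × 28.35 / 13.83 = 0.7339
E(R_Jory) = R_f + β × MRP = 2.9623% + 0.7339 × 8.4172% = 9.14%

9.14%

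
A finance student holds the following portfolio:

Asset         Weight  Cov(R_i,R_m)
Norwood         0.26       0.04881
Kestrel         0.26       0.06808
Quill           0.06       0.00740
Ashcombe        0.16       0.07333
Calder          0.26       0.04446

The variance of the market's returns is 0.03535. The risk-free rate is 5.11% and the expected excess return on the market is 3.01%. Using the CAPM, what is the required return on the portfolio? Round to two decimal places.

β_Norwood = 0.04881 / 0.03535 = 1.3808
β_Kestrel = 0.06808 / 0.03535 = 1.9259
β_Quill = 0.00740 / 0.03535 = 0.2093
β_Ashcombe = 0.07333 / 0.03535 = 2.0744
β_Calder = 0.04446 / 0.03535 = 1.2577
β_P = Σ w_i β_i = 0.26×1.3808 + 0.26×1.9259 + 0.06×0.2093 + 0.16×2.0744 + 0.26×1.2577 = 1.5312
E(R_P) = R_f + β_P × MRP = 5.11% + 1.5312 × 3.01% = 9.72%

9.72%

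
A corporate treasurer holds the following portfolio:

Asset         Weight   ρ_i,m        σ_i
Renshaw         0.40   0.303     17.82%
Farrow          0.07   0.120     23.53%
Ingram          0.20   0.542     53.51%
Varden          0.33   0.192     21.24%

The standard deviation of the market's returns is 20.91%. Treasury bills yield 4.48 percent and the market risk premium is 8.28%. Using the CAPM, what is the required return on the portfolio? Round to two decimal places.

8.24%

β_Renshaw = 0.303 × 17.82% / 20.91% = 0.2582
β_Farrow = 0.120 × 23.53% / 20.91% = 0.1350
β_Ingram = 0.542 × 53.51% / 20.91% = 1.3870
β_Varden = 0.192 × 21.24% / 20.91% = 0.1950
β_P = Σ w_i β_i = 0.40×0.2582 + 0.07×0.1350 + 0.20×1.3870 + 0.33×0.1950 = 0.4545
E(R_P) = R_f + β_P × MRP = 4.48% + 0.4545 × 8.28% = 8.24%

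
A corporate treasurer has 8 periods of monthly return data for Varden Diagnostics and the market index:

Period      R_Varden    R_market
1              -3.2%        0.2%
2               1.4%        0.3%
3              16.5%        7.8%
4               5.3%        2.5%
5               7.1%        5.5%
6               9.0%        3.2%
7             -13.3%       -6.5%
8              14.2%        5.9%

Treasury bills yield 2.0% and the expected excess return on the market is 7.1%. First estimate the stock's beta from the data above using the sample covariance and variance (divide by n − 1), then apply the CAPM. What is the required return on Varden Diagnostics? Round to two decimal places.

Mean R_i = (-3.2 + 1.4 + 16.5 + 5.3 + 7.1 + 9.0 − 13.3 + 14.2) / 8 = 4.6250%
Mean R_m = (0.2 + 0.3 + 7.8 + 2.5 + 5.5 + 3.2 − 6.5 + 5.9) / 8 = 2.3625%
Σ(R_i − R̄_i)(R_m − R̄_m) = 292.3975  ⇒  Cov = 292.3975 / 7 = 41.7711
Σ(R_m − R̄_m)² = 140.1188  ⇒  Var(R_m) = 140.1188 / 7 = 20.0170
β = Cov / Var(R_m) = 41.7711 / 20.0170 = 2.0868
E(R) = R_f + β × MRP = 2.0% + 2.0868 × 7.1% = 16.82%

16.82%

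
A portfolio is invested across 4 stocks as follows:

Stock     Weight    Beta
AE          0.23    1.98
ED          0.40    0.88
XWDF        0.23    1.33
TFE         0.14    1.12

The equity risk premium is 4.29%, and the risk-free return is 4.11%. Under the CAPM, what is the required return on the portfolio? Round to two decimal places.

β_P = Σ w_i β_i = 0.23×1.98 + 0.40×0.88 + 0.23×1.33 + 0.14×1.12 = 1.2701
E(R_P) = R_f + β_P × MRP = 4.11% + 1.2701 × 4.29% = 9.56%

9.56%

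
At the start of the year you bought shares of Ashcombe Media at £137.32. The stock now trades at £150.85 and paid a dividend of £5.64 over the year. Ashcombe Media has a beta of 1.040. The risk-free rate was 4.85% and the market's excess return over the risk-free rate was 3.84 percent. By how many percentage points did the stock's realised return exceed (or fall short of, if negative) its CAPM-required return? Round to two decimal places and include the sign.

+5.12%

Realised HPR = (P1 + D1 − P0) / P0 = (150.85 + 5.64 − 137.32) / 137.32 = 19.17 / 137.32 = 13.9601%
CAPM required = R_f + β·MRP = 4.85% + 1.040 × 3.84% = 8.84360%
α = realised − required = 13.9601% − 8.84360% = +5.12%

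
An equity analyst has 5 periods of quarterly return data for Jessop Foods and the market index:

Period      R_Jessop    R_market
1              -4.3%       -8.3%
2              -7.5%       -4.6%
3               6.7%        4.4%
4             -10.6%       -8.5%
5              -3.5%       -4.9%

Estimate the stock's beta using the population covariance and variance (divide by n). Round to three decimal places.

1.119

Mean R_i = (-4.3 − 7.5 + 6.7 − 10.6 − 3.5) / 5 = -3.8400%
Mean R_m = (-8.3 − 4.6 + 4.4 − 8.5 − 4.9) / 5 = -4.3800%
Σ(R_i − R̄_i)(R_m − R̄_m) = 122.8240  ⇒  Cov = 122.8240 / 5 = 24.5648
Σ(R_m − R̄_m)² = 109.7480  ⇒  Var(R_m) = 109.7480 / 5 = 21.9496
β = Cov / Var(R_m) = 24.5648 / 21.9496 = 1.1191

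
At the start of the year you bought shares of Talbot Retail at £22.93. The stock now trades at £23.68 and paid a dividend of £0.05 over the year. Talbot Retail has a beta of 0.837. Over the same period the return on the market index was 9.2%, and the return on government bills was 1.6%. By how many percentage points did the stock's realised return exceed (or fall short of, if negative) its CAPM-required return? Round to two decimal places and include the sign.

Realised HPR = (P1 + D1 − P0) / P0 = (23.68 + 0.05 − 22.93) / 22.93 = 0.80 / 22.93 = 3.4889%
MRP = 9.2% − 1.6% = 7.60%
CAPM required = R_f + β·MRP = 1.6% + 0.837 × 7.6% = 7.9612%
α = realised − required = 3.4889% − 7.9612% = -4.47%

-4.47%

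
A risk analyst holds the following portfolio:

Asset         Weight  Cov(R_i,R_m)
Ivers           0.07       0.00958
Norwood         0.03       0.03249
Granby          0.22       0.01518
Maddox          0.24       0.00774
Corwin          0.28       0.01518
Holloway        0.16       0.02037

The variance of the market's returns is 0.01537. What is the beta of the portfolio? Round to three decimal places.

β_Ivers = 0.00958 / 0.01537 = 0.6233
β_Norwood = 0.03249 / 0.01537 = 2.1139
β_Granby = 0.01518 / 0.01537 = 0.9876
β_Maddox = 0.00774 / 0.01537 = 0.5036
β_Corwin = 0.01518 / 0.01537 = 0.9876
β_Holloway = 0.02037 / 0.01537 = 1.3253
β_P = Σ w_i β_i = 0.07×0.6233 + 0.03×2.1139 + 0.22×0.9876 + 0.24×0.5036 + 0.28×0.9876 + 0.16×1.3253 = 0.9338

0.934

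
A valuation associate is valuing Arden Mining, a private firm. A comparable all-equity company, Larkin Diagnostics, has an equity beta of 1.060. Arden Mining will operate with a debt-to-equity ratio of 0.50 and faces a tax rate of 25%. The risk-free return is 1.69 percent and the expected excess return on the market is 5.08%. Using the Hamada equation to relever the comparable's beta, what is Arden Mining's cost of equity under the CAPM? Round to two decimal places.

β_L = β_U × [1 + (1 − t)(D/E)] = 1.060 × [1 + (1 − 0.25) × 0.50]
    = 1.060 × [1 + 0.75 × 0.50] = 1.060 × 1.3750 = 1.4575
E(R) = R_f + β_L × MRP = 1.69% + 1.4575 × 5.08% = 9.09%

9.09%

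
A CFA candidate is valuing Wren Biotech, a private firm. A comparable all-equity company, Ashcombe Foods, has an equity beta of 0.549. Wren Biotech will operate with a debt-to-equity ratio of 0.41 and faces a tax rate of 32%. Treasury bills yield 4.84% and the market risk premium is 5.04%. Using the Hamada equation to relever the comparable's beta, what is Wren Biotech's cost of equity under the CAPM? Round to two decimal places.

β_L = β_U × [1 + (1 − t)(D/E)] = 0.549 × [1 + (1 − 0.32) × 0.41]
    = 0.549 × [1 + 0.68 × 0.41] = 0.549 × 1.2788 = 0.7021
E(R) = R_f + β_L × MRP = 4.84% + 0.7021 × 5.04% = 8.38%

8.38%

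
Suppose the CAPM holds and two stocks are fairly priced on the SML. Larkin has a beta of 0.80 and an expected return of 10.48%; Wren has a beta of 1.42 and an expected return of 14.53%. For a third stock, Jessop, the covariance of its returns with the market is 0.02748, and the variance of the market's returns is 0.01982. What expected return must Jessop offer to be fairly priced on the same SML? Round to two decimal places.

MRP = (14.53% − 10.48%) / (1.42 − 0.80) = 6.5323%
R_f = 10.48% − 0.80 × 6.5323% = 5.2542%
β_Jessop = Cov / Var(R_m) = 0.02748 / 0.01982 = 1.3865
E(R_Jessop) = R_f + β × MRP = 5.2542% + 1.3865 × 6.5323% = 14.31%

14.31%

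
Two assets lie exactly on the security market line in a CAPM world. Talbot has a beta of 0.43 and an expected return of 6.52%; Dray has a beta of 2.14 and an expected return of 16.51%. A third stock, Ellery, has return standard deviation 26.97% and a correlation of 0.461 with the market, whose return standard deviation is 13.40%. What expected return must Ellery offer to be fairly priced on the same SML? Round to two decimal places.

9.43%

MRP = (16.51% − 6.52%) / (2.14 − 0.43) = 5.8421%
R_f = 6.52% − 0.43 × 5.8421% = 4.0079%
β_Ellery = ρ·σ_i/σ_m = 0.461 × 26.97 / 13.40 = 0.9278
E(R_Ellery) = R_f + β × MRP = 4.0079% + 0.9278 × 5.8421% = 9.43%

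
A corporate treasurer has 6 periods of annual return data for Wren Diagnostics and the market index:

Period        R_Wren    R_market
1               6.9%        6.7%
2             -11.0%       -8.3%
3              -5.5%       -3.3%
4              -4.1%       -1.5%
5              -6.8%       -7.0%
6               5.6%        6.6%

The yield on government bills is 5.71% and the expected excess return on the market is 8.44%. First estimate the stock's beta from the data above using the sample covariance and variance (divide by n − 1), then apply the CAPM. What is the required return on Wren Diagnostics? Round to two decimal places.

Mean R_i = (6.9 − 11.0 − 5.5 − 4.1 − 6.8 + 5.6) / 6 = -2.4833%
Mean R_m = (6.7 − 8.3 − 3.3 − 1.5 − 7.0 + 6.6) / 6 = -1.1333%
Σ(R_i − R̄_i)(R_m − R̄_m) = 229.5033  ⇒  Cov = 229.5033 / 5 = 45.9007
Σ(R_m − R̄_m)² = 211.7733  ⇒  Var(R_m) = 211.7733 / 5 = 42.3547
β = Cov / Var(R_m) = 45.9007 / 42.3547 = 1.0837
E(R) = R_f + β × MRP = 5.71% + 1.0837 × 8.44% = 14.86%

14.86%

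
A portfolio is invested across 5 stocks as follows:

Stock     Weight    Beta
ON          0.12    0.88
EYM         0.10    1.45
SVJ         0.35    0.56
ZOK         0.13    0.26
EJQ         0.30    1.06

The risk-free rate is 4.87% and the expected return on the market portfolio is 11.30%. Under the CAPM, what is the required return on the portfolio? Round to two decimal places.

10.00%

β_P = Σ w_i β_i = 0.12×0.88 + 0.10×1.45 + 0.35×0.56 + 0.13×0.26 + 0.30×1.06 = 0.7984
MRP = 11.30% − 4.87% = 6.43%
E(R_P) = R_f + β_P × MRP = 4.87% + 0.7984 × 6.43% = 10.00%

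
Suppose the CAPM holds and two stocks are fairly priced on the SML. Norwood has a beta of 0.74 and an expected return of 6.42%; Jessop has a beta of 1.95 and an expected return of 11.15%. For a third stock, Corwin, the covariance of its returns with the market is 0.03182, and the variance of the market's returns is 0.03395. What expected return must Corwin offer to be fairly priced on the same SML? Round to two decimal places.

7.19%

MRP = (11.15% − 6.42%) / (1.95 − 0.74) = 3.9091%
R_f = 6.42% − 0.74 × 3.9091% = 3.5273%
β_Corwin = Cov / Var(R_m) = 0.03182 / 0.03395 = 0.9373
E(R_Corwin) = R_f + β × MRP = 3.5273% + 0.9373 × 3.9091% = 7.19%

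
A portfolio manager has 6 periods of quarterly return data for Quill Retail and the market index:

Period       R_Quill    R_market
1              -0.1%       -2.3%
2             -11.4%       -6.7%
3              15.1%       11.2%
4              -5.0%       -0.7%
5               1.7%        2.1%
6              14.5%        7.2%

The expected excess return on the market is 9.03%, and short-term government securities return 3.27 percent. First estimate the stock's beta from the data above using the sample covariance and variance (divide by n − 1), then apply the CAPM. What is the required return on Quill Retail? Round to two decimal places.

17.29%

Mean R_i = (-0.1 − 11.4 + 15.1 − 5.0 + 1.7 + 14.5) / 6 = 2.4667%
Mean R_m = (-2.3 − 6.7 + 11.2 − 0.7 + 2.1 + 7.2) / 6 = 1.8000%
Σ(R_i − R̄_i)(R_m − R̄_m) = 330.5600  ⇒  Cov = 330.5600 / 5 = 66.1120
Σ(R_m − R̄_m)² = 212.9200  ⇒  Var(R_m) = 212.9200 / 5 = 42.5840
β = Cov / Var(R_m) = 66.1120 / 42.5840 = 1.5525
E(R) = R_f + β × MRP = 3.27% + 1.5525 × 9.03% = 17.29%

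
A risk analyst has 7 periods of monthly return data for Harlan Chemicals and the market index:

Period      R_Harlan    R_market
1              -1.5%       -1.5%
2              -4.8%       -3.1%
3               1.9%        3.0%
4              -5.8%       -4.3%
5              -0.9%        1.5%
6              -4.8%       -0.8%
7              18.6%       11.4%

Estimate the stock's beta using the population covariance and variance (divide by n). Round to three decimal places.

1.559

Mean R_i = (-1.5 − 4.8 + 1.9 − 5.8 − 0.9 − 4.8 + 18.6) / 7 = 0.3857%
Mean R_m = (-1.5 − 3.1 + 3.0 − 4.3 + 1.5 − 0.8 + 11.4) / 7 = 0.8857%
Σ(R_i − R̄_i)(R_m − R̄_m) = 259.9086  ⇒  Cov = 259.9086 / 7 = 37.1298
Σ(R_m − R̄_m)² = 166.7086  ⇒  Var(R_m) = 166.7086 / 7 = 23.8155
β = Cov / Var(R_m) = 37.1298 / 23.8155 = 1.5591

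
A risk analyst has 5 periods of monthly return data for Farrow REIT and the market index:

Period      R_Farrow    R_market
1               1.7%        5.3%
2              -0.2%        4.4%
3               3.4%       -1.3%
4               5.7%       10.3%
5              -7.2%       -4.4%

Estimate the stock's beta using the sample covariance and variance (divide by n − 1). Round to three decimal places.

Mean R_i = (1.7 − 0.2 + 3.4 + 5.7 − 7.2) / 5 = 0.6800%
Mean R_m = (5.3 + 4.4 − 1.3 + 10.3 − 4.4) / 5 = 2.8600%
Σ(R_i − R̄_i)(R_m − R̄_m) = 84.3760  ⇒  Cov = 84.3760 / 4 = 21.0940
Σ(R_m − R̄_m)² = 133.6920  ⇒  Var(R_m) = 133.6920 / 4 = 33.4230
β = Cov / Var(R_m) = 21.0940 / 33.4230 = 0.6311

0.631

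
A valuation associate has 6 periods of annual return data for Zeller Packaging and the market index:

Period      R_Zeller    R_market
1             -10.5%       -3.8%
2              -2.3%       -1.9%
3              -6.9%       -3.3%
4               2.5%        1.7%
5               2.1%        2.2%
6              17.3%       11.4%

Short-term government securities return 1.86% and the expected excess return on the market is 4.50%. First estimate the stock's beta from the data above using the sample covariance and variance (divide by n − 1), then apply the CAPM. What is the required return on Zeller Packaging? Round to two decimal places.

9.48%

Mean R_i = (-10.5 − 2.3 − 6.9 + 2.5 + 2.1 + 17.3) / 6 = 0.3667%
Mean R_m = (-3.8 − 1.9 − 3.3 + 1.7 + 2.2 + 11.4) / 6 = 1.0500%
Σ(R_i − R̄_i)(R_m − R̄_m) = 270.8200  ⇒  Cov = 270.8200 / 5 = 54.1640
Σ(R_m − R̄_m)² = 160.0150  ⇒  Var(R_m) = 160.0150 / 5 = 32.0030
β = Cov / Var(R_m) = 54.1640 / 32.0030 = 1.6925
E(R) = R_f + β × MRP = 1.86% + 1.6925 × 4.50% = 9.48%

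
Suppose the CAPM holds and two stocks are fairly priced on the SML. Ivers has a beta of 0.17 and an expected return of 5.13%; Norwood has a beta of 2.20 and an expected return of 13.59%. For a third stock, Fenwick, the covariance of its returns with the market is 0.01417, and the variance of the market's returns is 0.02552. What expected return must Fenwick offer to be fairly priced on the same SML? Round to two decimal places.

6.74%

MRP = (13.59% − 5.13%) / (2.20 − 0.17) = 4.1675%
R_f = 5.13% − 0.17 × 4.1675% = 4.4215%
β_Fenwick = Cov / Var(R_m) = 0.01417 / 0.02552 = 0.5553
E(R_Fenwick) = R_f + β × MRP = 4.4215% + 0.5553 × 4.1675% = 6.74%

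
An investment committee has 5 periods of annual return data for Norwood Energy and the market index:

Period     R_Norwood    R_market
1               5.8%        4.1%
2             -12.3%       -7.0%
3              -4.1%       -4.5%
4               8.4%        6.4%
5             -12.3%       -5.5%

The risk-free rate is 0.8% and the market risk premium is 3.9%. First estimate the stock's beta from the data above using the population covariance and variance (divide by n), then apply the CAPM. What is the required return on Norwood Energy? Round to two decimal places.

6.85%

Mean R_i = (5.8 − 12.3 − 4.1 + 8.4 − 12.3) / 5 = -2.9000%
Mean R_m = (4.1 − 7.0 − 4.5 + 6.4 − 5.5) / 5 = -1.3000%
Σ(R_i − R̄_i)(R_m − R̄_m) = 230.8900  ⇒  Cov = 230.8900 / 5 = 46.1780
Σ(R_m − R̄_m)² = 148.8200  ⇒  Var(R_m) = 148.8200 / 5 = 29.7640
β = Cov / Var(R_m) = 46.1780 / 29.7640 = 1.5515
E(R) = R_f + β × MRP = 0.8% + 1.5515 × 3.9% = 6.85%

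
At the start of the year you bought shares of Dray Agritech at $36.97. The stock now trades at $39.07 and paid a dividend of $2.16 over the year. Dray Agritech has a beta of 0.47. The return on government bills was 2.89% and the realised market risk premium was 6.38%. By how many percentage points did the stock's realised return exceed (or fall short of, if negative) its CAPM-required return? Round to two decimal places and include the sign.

+5.63%

Realised HPR = (P1 + D1 − P0) / P0 = (39.07 + 2.16 − 36.97) / 36.97 = 4.26 / 36.97 = 11.5229%
CAPM required = R_f + β·MRP = 2.89% + 0.47 × 6.38% = 5.8886%
α = realised − required = 11.5229% − 5.8886% = +5.63%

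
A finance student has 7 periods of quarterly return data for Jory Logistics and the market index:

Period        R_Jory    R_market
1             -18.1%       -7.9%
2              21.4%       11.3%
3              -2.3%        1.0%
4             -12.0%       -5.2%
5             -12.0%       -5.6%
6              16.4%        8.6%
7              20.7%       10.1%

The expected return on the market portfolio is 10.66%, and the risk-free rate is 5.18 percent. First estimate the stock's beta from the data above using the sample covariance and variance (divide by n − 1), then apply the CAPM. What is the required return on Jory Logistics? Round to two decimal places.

Mean R_i = (-18.1 + 21.4 − 2.3 − 12.0 − 12.0 + 16.4 + 20.7) / 7 = 2.0143%
Mean R_m = (-7.9 + 11.3 + 1.0 − 5.2 − 5.6 + 8.6 + 10.1) / 7 = 1.7571%
Σ(R_i − R̄_i)(R_m − R̄_m) = 837.4443  ⇒  Cov = 837.4443 / 6 = 139.5741
Σ(R_m − R̄_m)² = 403.8571  ⇒  Var(R_m) = 403.8571 / 6 = 67.3095
β = Cov / Var(R_m) = 139.5741 / 67.3095 = 2.0736
MRP = 10.66% − 5.18% = 5.48%
E(R) = R_f + β × MRP = 5.18% + 2.0736 × 5.48% = 16.54%

16.54%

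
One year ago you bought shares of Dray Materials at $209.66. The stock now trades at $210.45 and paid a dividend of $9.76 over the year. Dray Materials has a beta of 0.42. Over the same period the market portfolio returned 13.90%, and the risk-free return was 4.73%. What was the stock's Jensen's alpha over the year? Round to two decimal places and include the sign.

-3.55%

Realised HPR = (P1 + D1 − P0) / P0 = (210.45 + 9.76 − 209.66) / 209.66 = 10.55 / 209.66 = 5.0320%
MRP = 13.90% − 4.73% = 9.17%
CAPM required = R_f + β·MRP = 4.73% + 0.42 × 9.17% = 8.5814%
α = realised − required = 5.0320% − 8.5814% = -3.55%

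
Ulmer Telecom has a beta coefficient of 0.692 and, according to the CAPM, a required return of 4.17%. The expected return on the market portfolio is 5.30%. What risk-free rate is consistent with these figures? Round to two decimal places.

E(R) = R_f + β(E(R_m) − R_f) = R_f(1 − β) + β·E(R_m)
4.17% = R_f × (1 − 0.692) + 0.692 × 5.30%
4.17% = R_f × 0.308 + 3.66760%
R_f = (4.17% − 3.66760%) / 0.308 = 1.63%

1.63%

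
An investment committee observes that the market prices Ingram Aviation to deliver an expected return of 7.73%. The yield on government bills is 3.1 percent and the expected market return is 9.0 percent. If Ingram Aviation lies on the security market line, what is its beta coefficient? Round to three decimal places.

MRP = 9.0% − 3.1% = 5.90%
β = (E(R) − R_f) / MRP = (7.73% − 3.1%) / 5.9% = 4.63% / 5.9% = 0.785

0.785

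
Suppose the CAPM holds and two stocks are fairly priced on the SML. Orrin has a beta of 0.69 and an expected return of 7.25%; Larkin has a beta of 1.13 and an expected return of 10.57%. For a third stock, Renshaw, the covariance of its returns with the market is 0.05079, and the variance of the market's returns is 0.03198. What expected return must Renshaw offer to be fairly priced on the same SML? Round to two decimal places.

MRP = (10.57% − 7.25%) / (1.13 − 0.69) = 7.5455%
R_f = 7.25% − 0.69 × 7.5455% = 2.0436%
β_Renshaw = Cov / Var(R_m) = 0.05079 / 0.03198 = 1.5882
E(R_Renshaw) = R_f + β × MRP = 2.0436% + 1.5882 × 7.5455% = 14.03%

14.03%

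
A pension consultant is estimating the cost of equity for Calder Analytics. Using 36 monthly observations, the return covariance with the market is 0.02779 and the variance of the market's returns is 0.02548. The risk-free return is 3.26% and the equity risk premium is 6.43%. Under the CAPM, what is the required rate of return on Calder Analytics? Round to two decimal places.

10.27%

β = Cov(R_i, R_m) / Var(R_m) = 0.02779 / 0.02548 = 1.0907
E(R) = R_f + β × MRP = 3.26% + 1.0907 × 6.43% = 10.27%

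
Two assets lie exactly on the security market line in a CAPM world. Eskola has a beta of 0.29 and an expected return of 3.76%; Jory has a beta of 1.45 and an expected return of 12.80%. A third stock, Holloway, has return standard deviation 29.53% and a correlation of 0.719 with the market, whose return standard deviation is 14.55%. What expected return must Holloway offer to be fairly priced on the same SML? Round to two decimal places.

MRP = (12.80% − 3.76%) / (1.45 − 0.29) = 7.7931%
R_f = 3.76% − 0.29 × 7.7931% = 1.5000%
β_Holloway = ρ·σ_i/σ_m = 0.719 × 29.53 / 14.55 = 1.4592
E(R_Holloway) = R_f + β × MRP = 1.5000% + 1.4592 × 7.7931% = 12.87%

12.87%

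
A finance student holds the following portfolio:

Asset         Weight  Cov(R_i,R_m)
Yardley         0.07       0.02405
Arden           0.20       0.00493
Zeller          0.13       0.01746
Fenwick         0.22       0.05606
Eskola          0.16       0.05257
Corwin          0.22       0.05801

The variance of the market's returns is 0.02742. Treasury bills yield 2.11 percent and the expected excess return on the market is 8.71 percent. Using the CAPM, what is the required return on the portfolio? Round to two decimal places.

β_Yardley = 0.02405 / 0.02742 = 0.8771
β_Arden = 0.00493 / 0.02742 = 0.1798
β_Zeller = 0.01746 / 0.02742 = 0.6368
β_Fenwick = 0.05606 / 0.02742 = 2.0445
β_Eskola = 0.05257 / 0.02742 = 1.9172
β_Corwin = 0.05801 / 0.02742 = 2.1156
β_P = Σ w_i β_i = 0.07×0.8771 + 0.20×0.1798 + 0.13×0.6368 + 0.22×2.0445 + 0.16×1.9172 + 0.22×2.1156 = 1.4021
E(R_P) = R_f + β_P × MRP = 2.11% + 1.4021 × 8.71% = 14.32%

14.32%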